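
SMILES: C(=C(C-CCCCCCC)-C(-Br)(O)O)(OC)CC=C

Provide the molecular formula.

Heavy atoms from the SMILES: 1 Br, 15 C, 3 O.
Implicit hydrogens by atom environment:
  9 × C: 2 H each → 18
  3 × C: no H
  2 × C: 3 H each → 6
  2 × O: 1 H each → 2
  1 × Br: no H
  1 × C: 1 H
  1 × O: no H
  Total hydrogens = 27.
Molecular formula: C15H27BrO3

C15H27BrO3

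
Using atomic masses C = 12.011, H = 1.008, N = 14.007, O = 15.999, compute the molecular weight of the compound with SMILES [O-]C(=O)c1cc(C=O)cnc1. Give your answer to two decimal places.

Molecular formula: C7H4NO3-.
M = 7×12.011 + 4×1.008 + 1×14.007 + 3×15.999 = 150.11 g/mol.

150.11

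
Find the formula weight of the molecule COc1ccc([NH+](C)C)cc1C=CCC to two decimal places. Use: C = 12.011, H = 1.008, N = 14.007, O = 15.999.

206.31

Molecular formula: C13H20NO+.
M = 13×12.011 + 20×1.008 + 1×14.007 + 1×15.999 = 206.31 g/mol.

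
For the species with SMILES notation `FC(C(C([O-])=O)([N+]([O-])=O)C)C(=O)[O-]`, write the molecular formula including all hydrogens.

[C5H4FNO6]2-

Heavy atoms from the SMILES: 5 C, 1 F, 1 N, 6 O.
Implicit hydrogens by atom environment:
  3 × C: no H
  3 × O: no H
  3 × O (charge -1): no H
  1 × C: 3 H
  1 × C: 1 H
  1 × F: no H
  1 × N (charge +1): no H
  Total hydrogens = 4.
Net charge -2.
Molecular formula: [C5H4FNO6]2-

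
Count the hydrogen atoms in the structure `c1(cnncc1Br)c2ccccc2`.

Hydrogens are implicit in SMILES; fill each atom to its normal valence:
  7 × C (aromatic): 1 H each → 7
  3 × C (aromatic): no H
  2 × N (aromatic): no H
  1 × Br: no H
  Total hydrogens = 7.

7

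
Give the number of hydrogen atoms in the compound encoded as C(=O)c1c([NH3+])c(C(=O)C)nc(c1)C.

Hydrogens are implicit in SMILES; fill each atom to its normal valence:
  4 × C (aromatic): no H
  2 × C: 3 H each → 6
  2 × O: no H
  1 × C (aromatic): 1 H
  1 × C: 1 H
  1 × C: no H
  1 × N (charge +1): 3 H
  1 × N (aromatic): no H
  Total hydrogens = 11.

11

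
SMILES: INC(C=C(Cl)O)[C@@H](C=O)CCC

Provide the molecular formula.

Heavy atoms from the SMILES: 8 C, 1 Cl, 1 I, 1 N, 2 O.
Implicit hydrogens by atom environment:
  4 × C: 1 H each → 4
  2 × C: 2 H each → 4
  1 × C: 3 H
  1 × C: no H
  1 × Cl: no H
  1 × I: no H
  1 × N: 1 H
  1 × O: 1 H
  1 × O: no H
  Total hydrogens = 13.
Molecular formula: C8H13ClINO2

C8H13ClINO2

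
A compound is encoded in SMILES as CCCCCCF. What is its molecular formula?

C6H13F

Heavy atoms from the SMILES: 6 C, 1 F.
Implicit hydrogens by atom environment:
  5 × C: 2 H each → 10
  1 × C: 3 H
  1 × F: no H
  Total hydrogens = 13.
Molecular formula: C6H13F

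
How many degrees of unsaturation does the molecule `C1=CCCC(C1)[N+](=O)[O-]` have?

3

Molecular formula from the SMILES: C6H9NO2.
DoU = (2C + 2 + N − H − X)/2 = (2·6 + 2 + 1 − 9 − 0)/2 = 6/2 = 3.
(Structurally: 1 ring(s) + 2 π bond(s) = 3.)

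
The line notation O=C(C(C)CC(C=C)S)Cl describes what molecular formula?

C7H11ClOS

Heavy atoms from the SMILES: 7 C, 1 Cl, 1 O, 1 S.
Implicit hydrogens by atom environment:
  3 × C: 1 H each → 3
  2 × C: 2 H each → 4
  1 × C: 3 H
  1 × C: no H
  1 × Cl: no H
  1 × O: no H
  1 × S: 1 H
  Total hydrogens = 11.
Molecular formula: C7H11ClOS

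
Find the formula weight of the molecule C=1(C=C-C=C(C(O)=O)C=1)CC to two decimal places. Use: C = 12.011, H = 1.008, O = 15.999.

Molecular formula: C9H10O2.
M = 9×12.011 + 10×1.008 + 2×15.999 = 150.18 g/mol.

150.18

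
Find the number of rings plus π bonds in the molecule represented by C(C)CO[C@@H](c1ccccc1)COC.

4

Molecular formula from the SMILES: C12H18O2.
DoU = (2C + 2 + N − H − X)/2 = (2·12 + 2 + 0 − 18 − 0)/2 = 8/2 = 4.
(Structurally: 1 ring(s) + 3 π bond(s) = 4.)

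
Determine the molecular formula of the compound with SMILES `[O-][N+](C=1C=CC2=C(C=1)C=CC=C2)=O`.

Heavy atoms from the SMILES: 10 C, 1 N, 2 O.
Implicit hydrogens by atom environment:
  7 × C (aromatic): 1 H each → 7
  3 × C (aromatic): no H
  1 × N (charge +1): no H
  1 × O: no H
  1 × O (charge -1): no H
  Total hydrogens = 7.
Molecular formula: C10H7NO2

C10H7NO2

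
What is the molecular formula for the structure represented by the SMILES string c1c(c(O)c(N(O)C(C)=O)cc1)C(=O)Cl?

C9H8ClNO4

Heavy atoms from the SMILES: 9 C, 1 Cl, 1 N, 4 O.
Implicit hydrogens by atom environment:
  3 × C (aromatic): 1 H each → 3
  3 × C (aromatic): no H
  2 × C: no H
  2 × O: 1 H each → 2
  2 × O: no H
  1 × C: 3 H
  1 × Cl: no H
  1 × N: no H
  Total hydrogens = 8.
Molecular formula: C9H8ClNO4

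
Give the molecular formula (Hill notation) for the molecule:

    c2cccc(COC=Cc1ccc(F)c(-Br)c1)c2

C15H12BrFO

Heavy atoms from the SMILES: 1 Br, 15 C, 1 F, 1 O.
Implicit hydrogens by atom environment:
  8 × C (aromatic): 1 H each → 8
  4 × C (aromatic): no H
  2 × C: 1 H each → 2
  1 × Br: no H
  1 × C: 2 H
  1 × F: no H
  1 × O: no H
  Total hydrogens = 12.
Molecular formula: C15H12BrFO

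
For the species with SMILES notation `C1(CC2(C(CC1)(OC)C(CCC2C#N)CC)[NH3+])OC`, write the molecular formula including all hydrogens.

Heavy atoms from the SMILES: 15 C, 2 N, 2 O.
Implicit hydrogens by atom environment:
  6 × C: 2 H each → 12
  3 × C: 3 H each → 9
  3 × C: 1 H each → 3
  3 × C: no H
  2 × O: no H
  1 × N (charge +1): 3 H
  1 × N: no H
  Total hydrogens = 27.
Net charge +1.
Molecular formula: C15H27N2O2+

C15H27N2O2+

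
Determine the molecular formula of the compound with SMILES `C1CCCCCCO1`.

C7H14O

Heavy atoms from the SMILES: 7 C, 1 O.
Implicit hydrogens by atom environment:
  7 × C: 2 H each → 14
  1 × O: no H
  Total hydrogens = 14.
Molecular formula: C7H14O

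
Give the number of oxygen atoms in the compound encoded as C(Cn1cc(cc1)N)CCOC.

The symbol for oxygen appears 1 time in the SMILES.

1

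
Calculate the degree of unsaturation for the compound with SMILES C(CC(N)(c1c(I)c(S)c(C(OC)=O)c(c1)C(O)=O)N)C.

6

Molecular formula from the SMILES: C13H17IN2O4S.
DoU = (2C + 2 + N − H − X)/2 = (2·13 + 2 + 2 − 17 − 1)/2 = 12/2 = 6.
(Structurally: 1 ring(s) + 5 π bond(s) = 6.)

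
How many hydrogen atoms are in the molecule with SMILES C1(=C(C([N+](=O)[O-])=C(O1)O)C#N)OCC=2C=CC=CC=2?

Hydrogens are implicit in SMILES; fill each atom to its normal valence:
  5 × C (aromatic): 1 H each → 5
  5 × C (aromatic): no H
  2 × O: no H
  1 × C: 2 H
  1 × C: no H
  1 × N: no H
  1 × N (charge +1): no H
  1 × O: 1 H
  1 × O (aromatic): no H
  1 × O (charge -1): no H
  Total hydrogens = 8.

8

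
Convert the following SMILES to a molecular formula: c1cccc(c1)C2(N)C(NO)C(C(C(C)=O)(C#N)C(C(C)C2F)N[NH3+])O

C17H25FN5O3+

Heavy atoms from the SMILES: 17 C, 1 F, 5 N, 3 O.
Implicit hydrogens by atom environment:
  5 × C: 1 H each → 5
  5 × C (aromatic): 1 H each → 5
  4 × C: no H
  2 × C: 3 H each → 6
  2 × N: 1 H each → 2
  2 × O: 1 H each → 2
  1 × C (aromatic): no H
  1 × F: no H
  1 × N (charge +1): 3 H
  1 × N: 2 H
  1 × N: no H
  1 × O: no H
  Total hydrogens = 25.
Net charge +1.
Molecular formula: C17H25FN5O3+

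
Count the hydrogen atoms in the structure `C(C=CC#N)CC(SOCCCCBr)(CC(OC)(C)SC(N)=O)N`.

Hydrogens are implicit in SMILES; fill each atom to its normal valence:
  7 × C: 2 H each → 14
  4 × C: no H
  3 × O: no H
  2 × C: 3 H each → 6
  2 × C: 1 H each → 2
  2 × N: 2 H each → 4
  2 × S: no H
  1 × Br: no H
  1 × N: no H
  Total hydrogens = 26.

26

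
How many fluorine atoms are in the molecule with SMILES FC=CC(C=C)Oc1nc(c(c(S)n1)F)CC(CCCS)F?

3

The symbol for fluorine appears 3 times in the SMILES.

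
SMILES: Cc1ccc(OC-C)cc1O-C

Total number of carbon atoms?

10

The symbol for carbon appears 10 times in the SMILES. Lowercase c denotes aromatic carbon and counts toward C.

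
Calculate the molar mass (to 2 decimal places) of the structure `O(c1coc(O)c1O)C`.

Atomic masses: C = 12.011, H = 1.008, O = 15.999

130.10

Molecular formula: C5H6O4.
M = 5×12.011 + 6×1.008 + 4×15.999 = 130.10 g/mol.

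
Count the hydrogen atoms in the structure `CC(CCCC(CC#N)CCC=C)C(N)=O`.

22

Hydrogens are implicit in SMILES; fill each atom to its normal valence:
  7 × C: 2 H each → 14
  3 × C: 1 H each → 3
  2 × C: no H
  1 × C: 3 H
  1 × N: 2 H
  1 × N: no H
  1 × O: no H
  Total hydrogens = 22.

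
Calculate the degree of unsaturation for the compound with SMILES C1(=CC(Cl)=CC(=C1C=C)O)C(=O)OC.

Molecular formula from the SMILES: C10H9ClO3.
DoU = (2C + 2 + N − H − X)/2 = (2·10 + 2 + 0 − 9 − 1)/2 = 12/2 = 6.
(Structurally: 1 ring(s) + 5 π bond(s) = 6.)

6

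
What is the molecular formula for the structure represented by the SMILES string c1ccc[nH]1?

Heavy atoms from the SMILES: 4 C, 1 N.
Implicit hydrogens by atom environment:
  4 × C (aromatic): 1 H each → 4
  1 × N (aromatic): 1 H
  Total hydrogens = 5.
Molecular formula: C4H5N

C4H5N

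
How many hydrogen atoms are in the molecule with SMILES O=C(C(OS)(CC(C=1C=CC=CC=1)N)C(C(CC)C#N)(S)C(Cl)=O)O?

Hydrogens are implicit in SMILES; fill each atom to its normal valence:
  5 × C (aromatic): 1 H each → 5
  5 × C: no H
  3 × O: no H
  2 × C: 2 H each → 4
  2 × C: 1 H each → 2
  2 × S: 1 H each → 2
  1 × C: 3 H
  1 × C (aromatic): no H
  1 × Cl: no H
  1 × N: 2 H
  1 × N: no H
  1 × O: 1 H
  Total hydrogens = 19.

19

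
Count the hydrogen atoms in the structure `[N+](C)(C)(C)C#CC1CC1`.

14

Hydrogens are implicit in SMILES; fill each atom to its normal valence:
  3 × C: 3 H each → 9
  2 × C: 2 H each → 4
  2 × C: no H
  1 × C: 1 H
  1 × N (charge +1): no H
  Total hydrogens = 14.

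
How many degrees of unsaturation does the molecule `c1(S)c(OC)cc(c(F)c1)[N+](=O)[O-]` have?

Molecular formula from the SMILES: C7H6FNO3S.
DoU = (2C + 2 + N − H − X)/2 = (2·7 + 2 + 1 − 6 − 1)/2 = 10/2 = 5.
(Structurally: 1 ring(s) + 4 π bond(s) = 5.)

5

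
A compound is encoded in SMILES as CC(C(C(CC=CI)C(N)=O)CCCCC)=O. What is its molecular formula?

Heavy atoms from the SMILES: 13 C, 1 I, 1 N, 2 O.
Implicit hydrogens by atom environment:
  5 × C: 2 H each → 10
  4 × C: 1 H each → 4
  2 × C: 3 H each → 6
  2 × C: no H
  2 × O: no H
  1 × I: no H
  1 × N: 2 H
  Total hydrogens = 22.
Molecular formula: C13H22INO2

C13H22INO2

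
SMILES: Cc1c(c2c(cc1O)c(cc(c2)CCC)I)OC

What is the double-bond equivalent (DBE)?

Molecular formula from the SMILES: C15H17IO2.
DoU = (2C + 2 + N − H − X)/2 = (2·15 + 2 + 0 − 17 − 1)/2 = 14/2 = 7.
(Structurally: 2 ring(s) + 5 π bond(s) = 7.)

7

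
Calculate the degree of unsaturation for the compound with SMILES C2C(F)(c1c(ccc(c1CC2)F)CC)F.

5

Molecular formula from the SMILES: C12H13F3.
DoU = (2C + 2 + N − H − X)/2 = (2·12 + 2 + 0 − 13 − 3)/2 = 10/2 = 5.
(Structurally: 2 ring(s) + 3 π bond(s) = 5.)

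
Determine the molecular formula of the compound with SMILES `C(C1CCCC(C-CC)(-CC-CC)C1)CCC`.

Heavy atoms from the SMILES: 17 C.
Implicit hydrogens by atom environment:
  12 × C: 2 H each → 24
  3 × C: 3 H each → 9
  1 × C: 1 H
  1 × C: no H
  Total hydrogens = 34.
Molecular formula: C17H34

C17H34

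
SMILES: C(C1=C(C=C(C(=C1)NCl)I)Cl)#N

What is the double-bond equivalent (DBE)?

6

Molecular formula from the SMILES: C7H3Cl2IN2.
DoU = (2C + 2 + N − H − X)/2 = (2·7 + 2 + 2 − 3 − 3)/2 = 12/2 = 6.
(Structurally: 1 ring(s) + 5 π bond(s) = 6.)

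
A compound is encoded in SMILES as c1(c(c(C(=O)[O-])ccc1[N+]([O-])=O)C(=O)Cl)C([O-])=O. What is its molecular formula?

Heavy atoms from the SMILES: 9 C, 1 Cl, 1 N, 7 O.
Implicit hydrogens by atom environment:
  4 × C (aromatic): no H
  4 × O: no H
  3 × C: no H
  3 × O (charge -1): no H
  2 × C (aromatic): 1 H each → 2
  1 × Cl: no H
  1 × N (charge +1): no H
  Total hydrogens = 2.
Net charge -2.
Molecular formula: [C9H2ClNO7]2-

[C9H2ClNO7]2-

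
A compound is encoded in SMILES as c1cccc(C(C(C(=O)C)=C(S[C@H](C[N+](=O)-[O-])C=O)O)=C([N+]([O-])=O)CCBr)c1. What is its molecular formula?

C17H17BrN2O7S

Heavy atoms from the SMILES: 1 Br, 17 C, 2 N, 7 O, 1 S.
Implicit hydrogens by atom environment:
  5 × C (aromatic): 1 H each → 5
  5 × C: no H
  4 × O: no H
  3 × C: 2 H each → 6
  2 × C: 1 H each → 2
  2 × N (charge +1): no H
  2 × O (charge -1): no H
  1 × Br: no H
  1 × C: 3 H
  1 × C (aromatic): no H
  1 × O: 1 H
  1 × S: no H
  Total hydrogens = 17.
Molecular formula: C17H17BrN2O7S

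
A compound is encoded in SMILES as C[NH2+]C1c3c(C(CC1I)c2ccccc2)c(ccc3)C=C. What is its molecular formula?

Heavy atoms from the SMILES: 19 C, 1 I, 1 N.
Implicit hydrogens by atom environment:
  8 × C (aromatic): 1 H each → 8
  4 × C: 1 H each → 4
  4 × C (aromatic): no H
  2 × C: 2 H each → 4
  1 × C: 3 H
  1 × I: no H
  1 × N (charge +1): 2 H
  Total hydrogens = 21.
Net charge +1.
Molecular formula: C19H21IN+

C19H21IN+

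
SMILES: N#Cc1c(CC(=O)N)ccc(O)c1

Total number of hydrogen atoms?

Hydrogens are implicit in SMILES; fill each atom to its normal valence:
  3 × C (aromatic): 1 H each → 3
  3 × C (aromatic): no H
  2 × C: no H
  1 × C: 2 H
  1 × N: 2 H
  1 × N: no H
  1 × O: 1 H
  1 × O: no H
  Total hydrogens = 8.

8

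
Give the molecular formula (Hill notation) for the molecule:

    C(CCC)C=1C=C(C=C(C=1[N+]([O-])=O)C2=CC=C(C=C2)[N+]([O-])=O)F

C16H15FN2O4

Heavy atoms from the SMILES: 16 C, 1 F, 2 N, 4 O.
Implicit hydrogens by atom environment:
  6 × C (aromatic): 1 H each → 6
  6 × C (aromatic): no H
  3 × C: 2 H each → 6
  2 × N (charge +1): no H
  2 × O: no H
  2 × O (charge -1): no H
  1 × C: 3 H
  1 × F: no H
  Total hydrogens = 15.
Molecular formula: C16H15FN2O4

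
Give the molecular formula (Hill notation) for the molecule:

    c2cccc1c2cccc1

Heavy atoms from the SMILES: 10 C.
Implicit hydrogens by atom environment:
  8 × C (aromatic): 1 H each → 8
  2 × C (aromatic): no H
  Total hydrogens = 8.
Molecular formula: C10H8

C10H8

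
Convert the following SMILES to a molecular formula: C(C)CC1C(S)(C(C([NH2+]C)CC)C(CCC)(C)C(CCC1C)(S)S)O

Heavy atoms from the SMILES: 20 C, 1 N, 1 O, 3 S.
Implicit hydrogens by atom environment:
  7 × C: 2 H each → 14
  6 × C: 3 H each → 18
  4 × C: 1 H each → 4
  3 × C: no H
  3 × S: 1 H each → 3
  1 × N (charge +1): 2 H
  1 × O: 1 H
  Total hydrogens = 42.
Net charge +1.
Molecular formula: C20H42NOS3+

C20H42NOS3+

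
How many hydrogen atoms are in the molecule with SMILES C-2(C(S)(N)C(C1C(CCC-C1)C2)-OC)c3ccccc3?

Hydrogens are implicit in SMILES; fill each atom to its normal valence:
  5 × C: 2 H each → 10
  5 × C (aromatic): 1 H each → 5
  4 × C: 1 H each → 4
  1 × C: 3 H
  1 × C: no H
  1 × C (aromatic): no H
  1 × N: 2 H
  1 × O: no H
  1 × S: 1 H
  Total hydrogens = 25.

25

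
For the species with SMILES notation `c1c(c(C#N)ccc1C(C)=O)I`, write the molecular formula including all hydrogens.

C9H6INO

Heavy atoms from the SMILES: 9 C, 1 I, 1 N, 1 O.
Implicit hydrogens by atom environment:
  3 × C (aromatic): 1 H each → 3
  3 × C (aromatic): no H
  2 × C: no H
  1 × C: 3 H
  1 × I: no H
  1 × N: no H
  1 × O: no H
  Total hydrogens = 6.
Molecular formula: C9H6INO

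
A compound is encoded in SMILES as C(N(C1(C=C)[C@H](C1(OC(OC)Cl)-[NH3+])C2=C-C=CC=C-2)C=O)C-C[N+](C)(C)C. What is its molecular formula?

[C20H32ClN3O3]2+

Heavy atoms from the SMILES: 20 C, 1 Cl, 3 N, 3 O.
Implicit hydrogens by atom environment:
  5 × C (aromatic): 1 H each → 5
  4 × C: 3 H each → 12
  4 × C: 2 H each → 8
  4 × C: 1 H each → 4
  3 × O: no H
  2 × C: no H
  1 × C (aromatic): no H
  1 × Cl: no H
  1 × N (charge +1): 3 H
  1 × N: no H
  1 × N (charge +1): no H
  Total hydrogens = 32.
Net charge +2.
Molecular formula: [C20H32ClN3O3]2+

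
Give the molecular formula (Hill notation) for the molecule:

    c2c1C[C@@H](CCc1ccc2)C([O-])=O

C11H11O2-

Heavy atoms from the SMILES: 11 C, 2 O.
Implicit hydrogens by atom environment:
  4 × C (aromatic): 1 H each → 4
  3 × C: 2 H each → 6
  2 × C (aromatic): no H
  1 × C: 1 H
  1 × C: no H
  1 × O: no H
  1 × O (charge -1): no H
  Total hydrogens = 11.
Net charge -1.
Molecular formula: C11H11O2-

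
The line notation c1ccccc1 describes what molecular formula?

C6H6

Heavy atoms from the SMILES: 6 C.
Implicit hydrogens by atom environment:
  6 × C (aromatic): 1 H each → 6
  Total hydrogens = 6.
Molecular formula: C6H6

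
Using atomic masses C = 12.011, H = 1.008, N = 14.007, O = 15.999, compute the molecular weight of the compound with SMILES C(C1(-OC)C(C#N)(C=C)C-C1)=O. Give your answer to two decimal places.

165.19

Molecular formula: C9H11NO2.
M = 9×12.011 + 11×1.008 + 1×14.007 + 2×15.999 = 165.19 g/mol.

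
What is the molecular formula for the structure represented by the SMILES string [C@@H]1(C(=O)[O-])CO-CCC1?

C6H9O3-

Heavy atoms from the SMILES: 6 C, 3 O.
Implicit hydrogens by atom environment:
  4 × C: 2 H each → 8
  2 × O: no H
  1 × C: 1 H
  1 × C: no H
  1 × O (charge -1): no H
  Total hydrogens = 9.
Net charge -1.
Molecular formula: C6H9O3-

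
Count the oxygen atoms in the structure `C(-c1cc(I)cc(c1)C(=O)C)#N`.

1

The symbol for oxygen appears 1 time in the SMILES.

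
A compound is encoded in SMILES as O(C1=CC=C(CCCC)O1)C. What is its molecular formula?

C9H14O2

Heavy atoms from the SMILES: 9 C, 2 O.
Implicit hydrogens by atom environment:
  3 × C: 2 H each → 6
  2 × C: 3 H each → 6
  2 × C (aromatic): 1 H each → 2
  2 × C (aromatic): no H
  1 × O (aromatic): no H
  1 × O: no H
  Total hydrogens = 14.
Molecular formula: C9H14O2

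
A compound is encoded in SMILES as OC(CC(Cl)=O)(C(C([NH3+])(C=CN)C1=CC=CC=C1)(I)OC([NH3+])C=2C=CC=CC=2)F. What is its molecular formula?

Heavy atoms from the SMILES: 20 C, 1 Cl, 1 F, 1 I, 3 N, 3 O.
Implicit hydrogens by atom environment:
  10 × C (aromatic): 1 H each → 10
  4 × C: no H
  3 × C: 1 H each → 3
  2 × C (aromatic): no H
  2 × N (charge +1): 3 H each → 6
  2 × O: no H
  1 × C: 2 H
  1 × Cl: no H
  1 × F: no H
  1 × I: no H
  1 × N: 2 H
  1 × O: 1 H
  Total hydrogens = 24.
Net charge +2.
Molecular formula: [C20H24ClFIN3O3]2+

[C20H24ClFIN3O3]2+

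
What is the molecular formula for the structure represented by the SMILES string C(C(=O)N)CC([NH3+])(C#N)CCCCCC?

Heavy atoms from the SMILES: 11 C, 3 N, 1 O.
Implicit hydrogens by atom environment:
  7 × C: 2 H each → 14
  3 × C: no H
  1 × C: 3 H
  1 × N (charge +1): 3 H
  1 × N: 2 H
  1 × N: no H
  1 × O: no H
  Total hydrogens = 22.
Net charge +1.
Molecular formula: C11H22N3O+

C11H22N3O+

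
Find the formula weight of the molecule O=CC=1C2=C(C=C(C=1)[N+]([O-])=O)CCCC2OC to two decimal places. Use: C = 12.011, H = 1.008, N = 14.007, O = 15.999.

235.24

Molecular formula: C12H13NO4.
M = 12×12.011 + 13×1.008 + 1×14.007 + 4×15.999 = 235.24 g/mol.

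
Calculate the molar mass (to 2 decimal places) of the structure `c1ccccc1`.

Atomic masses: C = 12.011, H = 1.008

78.11

Molecular formula: C6H6.
M = 6×12.011 + 6×1.008 = 78.11 g/mol.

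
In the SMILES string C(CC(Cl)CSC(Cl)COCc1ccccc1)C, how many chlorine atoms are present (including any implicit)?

2

The symbol for chlorine appears 2 times in the SMILES.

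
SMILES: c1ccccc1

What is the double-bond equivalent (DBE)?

Molecular formula from the SMILES: C6H6.
DoU = (2C + 2 + N − H − X)/2 = (2·6 + 2 + 0 − 6 − 0)/2 = 8/2 = 4.
(Structurally: 1 ring(s) + 3 π bond(s) = 4.)

4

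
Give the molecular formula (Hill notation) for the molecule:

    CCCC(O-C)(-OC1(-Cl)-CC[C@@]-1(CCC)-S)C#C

Heavy atoms from the SMILES: 14 C, 1 Cl, 2 O, 1 S.
Implicit hydrogens by atom environment:
  6 × C: 2 H each → 12
  4 × C: no H
  3 × C: 3 H each → 9
  2 × O: no H
  1 × C: 1 H
  1 × Cl: no H
  1 × S: 1 H
  Total hydrogens = 23.
Molecular formula: C14H23ClO2S

C14H23ClO2S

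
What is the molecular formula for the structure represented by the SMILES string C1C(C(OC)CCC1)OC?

C8H16O2

Heavy atoms from the SMILES: 8 C, 2 O.
Implicit hydrogens by atom environment:
  4 × C: 2 H each → 8
  2 × C: 3 H each → 6
  2 × C: 1 H each → 2
  2 × O: no H
  Total hydrogens = 16.
Molecular formula: C8H16O2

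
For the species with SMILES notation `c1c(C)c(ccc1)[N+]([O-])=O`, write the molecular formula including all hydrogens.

C7H7NO2

Heavy atoms from the SMILES: 7 C, 1 N, 2 O.
Implicit hydrogens by atom environment:
  4 × C (aromatic): 1 H each → 4
  2 × C (aromatic): no H
  1 × C: 3 H
  1 × N (charge +1): no H
  1 × O: no H
  1 × O (charge -1): no H
  Total hydrogens = 7.
Molecular formula: C7H7NO2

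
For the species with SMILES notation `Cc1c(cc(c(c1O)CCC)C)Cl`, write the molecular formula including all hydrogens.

C11H15ClO

Heavy atoms from the SMILES: 11 C, 1 Cl, 1 O.
Implicit hydrogens by atom environment:
  5 × C (aromatic): no H
  3 × C: 3 H each → 9
  2 × C: 2 H each → 4
  1 × C (aromatic): 1 H
  1 × Cl: no H
  1 × O: 1 H
  Total hydrogens = 15.
Molecular formula: C11H15ClO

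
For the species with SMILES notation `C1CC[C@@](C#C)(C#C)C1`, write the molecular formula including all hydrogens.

C9H10

Heavy atoms from the SMILES: 9 C.
Implicit hydrogens by atom environment:
  4 × C: 2 H each → 8
  3 × C: no H
  2 × C: 1 H each → 2
  Total hydrogens = 10.
Molecular formula: C9H10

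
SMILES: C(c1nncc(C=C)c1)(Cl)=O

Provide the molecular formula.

Heavy atoms from the SMILES: 7 C, 1 Cl, 2 N, 1 O.
Implicit hydrogens by atom environment:
  2 × C (aromatic): 1 H each → 2
  2 × C (aromatic): no H
  2 × N (aromatic): no H
  1 × C: 2 H
  1 × C: 1 H
  1 × C: no H
  1 × Cl: no H
  1 × O: no H
  Total hydrogens = 5.
Molecular formula: C7H5ClN2O

C7H5ClN2O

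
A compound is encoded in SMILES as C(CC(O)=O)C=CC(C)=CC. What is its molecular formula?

Heavy atoms from the SMILES: 9 C, 2 O.
Implicit hydrogens by atom environment:
  3 × C: 1 H each → 3
  2 × C: 3 H each → 6
  2 × C: 2 H each → 4
  2 × C: no H
  1 × O: 1 H
  1 × O: no H
  Total hydrogens = 14.
Molecular formula: C9H14O2

C9H14O2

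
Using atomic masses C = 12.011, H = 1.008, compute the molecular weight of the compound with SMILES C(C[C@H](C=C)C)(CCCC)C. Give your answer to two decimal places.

154.30

Molecular formula: C11H22.
M = 11×12.011 + 22×1.008 = 154.30 g/mol.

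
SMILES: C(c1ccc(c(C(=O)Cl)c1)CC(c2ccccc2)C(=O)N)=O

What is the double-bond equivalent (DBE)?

11

Molecular formula from the SMILES: C17H14ClNO3.
DoU = (2C + 2 + N − H − X)/2 = (2·17 + 2 + 1 − 14 − 1)/2 = 22/2 = 11.
(Structurally: 2 ring(s) + 9 π bond(s) = 11.)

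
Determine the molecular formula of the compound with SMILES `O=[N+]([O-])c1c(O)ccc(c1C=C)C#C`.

C10H7NO3

Heavy atoms from the SMILES: 10 C, 1 N, 3 O.
Implicit hydrogens by atom environment:
  4 × C (aromatic): no H
  2 × C (aromatic): 1 H each → 2
  2 × C: 1 H each → 2
  1 × C: 2 H
  1 × C: no H
  1 × N (charge +1): no H
  1 × O: 1 H
  1 × O: no H
  1 × O (charge -1): no H
  Total hydrogens = 7.
Molecular formula: C10H7NO3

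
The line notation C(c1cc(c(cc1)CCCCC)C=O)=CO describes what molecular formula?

C14H18O2

Heavy atoms from the SMILES: 14 C, 2 O.
Implicit hydrogens by atom environment:
  4 × C: 2 H each → 8
  3 × C (aromatic): 1 H each → 3
  3 × C: 1 H each → 3
  3 × C (aromatic): no H
  1 × C: 3 H
  1 × O: 1 H
  1 × O: no H
  Total hydrogens = 18.
Molecular formula: C14H18O2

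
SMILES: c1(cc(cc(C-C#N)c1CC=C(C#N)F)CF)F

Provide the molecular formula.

Heavy atoms from the SMILES: 13 C, 3 F, 2 N.
Implicit hydrogens by atom environment:
  4 × C (aromatic): no H
  3 × C: 2 H each → 6
  3 × C: no H
  3 × F: no H
  2 × C (aromatic): 1 H each → 2
  2 × N: no H
  1 × C: 1 H
  Total hydrogens = 9.
Molecular formula: C13H9F3N2

C13H9F3N2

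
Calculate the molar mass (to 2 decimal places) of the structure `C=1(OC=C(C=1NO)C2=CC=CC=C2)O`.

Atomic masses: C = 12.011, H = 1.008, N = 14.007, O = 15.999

191.19

Molecular formula: C10H9NO3.
M = 10×12.011 + 9×1.008 + 1×14.007 + 3×15.999 = 191.19 g/mol.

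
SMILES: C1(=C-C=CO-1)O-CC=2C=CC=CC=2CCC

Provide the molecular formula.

Heavy atoms from the SMILES: 14 C, 2 O.
Implicit hydrogens by atom environment:
  7 × C (aromatic): 1 H each → 7
  3 × C: 2 H each → 6
  3 × C (aromatic): no H
  1 × C: 3 H
  1 × O (aromatic): no H
  1 × O: no H
  Total hydrogens = 16.
Molecular formula: C14H16O2

C14H16O2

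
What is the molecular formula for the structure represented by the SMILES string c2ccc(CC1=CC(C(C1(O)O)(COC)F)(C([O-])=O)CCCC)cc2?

C19H24FO5-

Heavy atoms from the SMILES: 19 C, 1 F, 5 O.
Implicit hydrogens by atom environment:
  5 × C: 2 H each → 10
  5 × C (aromatic): 1 H each → 5
  5 × C: no H
  2 × C: 3 H each → 6
  2 × O: 1 H each → 2
  2 × O: no H
  1 × C: 1 H
  1 × C (aromatic): no H
  1 × F: no H
  1 × O (charge -1): no H
  Total hydrogens = 24.
Net charge -1.
Molecular formula: C19H24FO5-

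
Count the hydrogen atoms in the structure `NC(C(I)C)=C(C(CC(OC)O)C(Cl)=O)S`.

Hydrogens are implicit in SMILES; fill each atom to its normal valence:
  3 × C: 1 H each → 3
  3 × C: no H
  2 × C: 3 H each → 6
  2 × O: no H
  1 × C: 2 H
  1 × Cl: no H
  1 × I: no H
  1 × N: 2 H
  1 × O: 1 H
  1 × S: 1 H
  Total hydrogens = 15.

15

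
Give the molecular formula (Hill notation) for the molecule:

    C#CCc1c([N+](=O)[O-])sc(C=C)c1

C9H7NO2S

Heavy atoms from the SMILES: 9 C, 1 N, 2 O, 1 S.
Implicit hydrogens by atom environment:
  3 × C (aromatic): no H
  2 × C: 2 H each → 4
  2 × C: 1 H each → 2
  1 × C (aromatic): 1 H
  1 × C: no H
  1 × N (charge +1): no H
  1 × O: no H
  1 × O (charge -1): no H
  1 × S (aromatic): no H
  Total hydrogens = 7.
Molecular formula: C9H7NO2S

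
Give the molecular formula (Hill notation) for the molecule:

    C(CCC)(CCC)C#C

C9H16

Heavy atoms from the SMILES: 9 C.
Implicit hydrogens by atom environment:
  4 × C: 2 H each → 8
  2 × C: 3 H each → 6
  2 × C: 1 H each → 2
  1 × C: no H
  Total hydrogens = 16.
Molecular formula: C9H16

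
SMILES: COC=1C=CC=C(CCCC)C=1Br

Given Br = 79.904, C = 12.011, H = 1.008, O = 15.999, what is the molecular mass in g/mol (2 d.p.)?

243.14

Molecular formula: C11H15BrO.
M = 1×79.904 + 11×12.011 + 15×1.008 + 1×15.999 = 243.14 g/mol.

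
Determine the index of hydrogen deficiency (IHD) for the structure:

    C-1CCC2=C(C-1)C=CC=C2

5

Molecular formula from the SMILES: C10H12.
DoU = (2C + 2 + N − H − X)/2 = (2·10 + 2 + 0 − 12 − 0)/2 = 10/2 = 5.
(Structurally: 2 ring(s) + 3 π bond(s) = 5.)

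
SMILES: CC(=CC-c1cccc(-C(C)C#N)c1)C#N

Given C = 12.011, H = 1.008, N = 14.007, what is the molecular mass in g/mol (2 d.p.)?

Molecular formula: C14H14N2.
M = 14×12.011 + 14×1.008 + 2×14.007 = 210.28 g/mol.

210.28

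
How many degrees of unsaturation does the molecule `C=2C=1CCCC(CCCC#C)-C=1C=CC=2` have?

Molecular formula from the SMILES: C15H18.
DoU = (2C + 2 + N − H − X)/2 = (2·15 + 2 + 0 − 18 − 0)/2 = 14/2 = 7.
(Structurally: 2 ring(s) + 5 π bond(s) = 7.)

7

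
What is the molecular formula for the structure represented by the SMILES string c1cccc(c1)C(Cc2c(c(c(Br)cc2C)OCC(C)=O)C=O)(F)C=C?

Heavy atoms from the SMILES: 1 Br, 21 C, 1 F, 3 O.
Implicit hydrogens by atom environment:
  6 × C (aromatic): 1 H each → 6
  6 × C (aromatic): no H
  3 × C: 2 H each → 6
  3 × O: no H
  2 × C: 3 H each → 6
  2 × C: 1 H each → 2
  2 × C: no H
  1 × Br: no H
  1 × F: no H
  Total hydrogens = 20.
Molecular formula: C21H20BrFO3

C21H20BrFO3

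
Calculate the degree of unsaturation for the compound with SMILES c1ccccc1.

4

Molecular formula from the SMILES: C6H6.
DoU = (2C + 2 + N − H − X)/2 = (2·6 + 2 + 0 − 6 − 0)/2 = 8/2 = 4.
(Structurally: 1 ring(s) + 3 π bond(s) = 4.)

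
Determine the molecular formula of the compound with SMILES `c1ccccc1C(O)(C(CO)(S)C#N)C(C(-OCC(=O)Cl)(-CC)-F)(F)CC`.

C18H22ClF2NO4S

Heavy atoms from the SMILES: 18 C, 1 Cl, 2 F, 1 N, 4 O, 1 S.
Implicit hydrogens by atom environment:
  6 × C: no H
  5 × C (aromatic): 1 H each → 5
  4 × C: 2 H each → 8
  2 × C: 3 H each → 6
  2 × F: no H
  2 × O: 1 H each → 2
  2 × O: no H
  1 × C (aromatic): no H
  1 × Cl: no H
  1 × N: no H
  1 × S: 1 H
  Total hydrogens = 22.
Molecular formula: C18H22ClF2NO4S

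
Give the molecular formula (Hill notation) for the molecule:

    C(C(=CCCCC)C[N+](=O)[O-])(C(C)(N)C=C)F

C12H21FN2O2

Heavy atoms from the SMILES: 12 C, 1 F, 2 N, 2 O.
Implicit hydrogens by atom environment:
  5 × C: 2 H each → 10
  3 × C: 1 H each → 3
  2 × C: 3 H each → 6
  2 × C: no H
  1 × F: no H
  1 × N: 2 H
  1 × N (charge +1): no H
  1 × O: no H
  1 × O (charge -1): no H
  Total hydrogens = 21.
Molecular formula: C12H21FN2O2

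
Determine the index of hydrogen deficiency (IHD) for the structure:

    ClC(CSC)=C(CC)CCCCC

1

Molecular formula from the SMILES: C11H21ClS.
DoU = (2C + 2 + N − H − X)/2 = (2·11 + 2 + 0 − 21 − 1)/2 = 2/2 = 1.
(Structurally: 0 ring(s) + 1 π bond(s) = 1.)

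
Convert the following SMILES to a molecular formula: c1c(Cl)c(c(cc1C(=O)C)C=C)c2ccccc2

Heavy atoms from the SMILES: 16 C, 1 Cl, 1 O.
Implicit hydrogens by atom environment:
  7 × C (aromatic): 1 H each → 7
  5 × C (aromatic): no H
  1 × C: 3 H
  1 × C: 2 H
  1 × C: 1 H
  1 × C: no H
  1 × Cl: no H
  1 × O: no H
  Total hydrogens = 13.
Molecular formula: C16H13ClO

C16H13ClO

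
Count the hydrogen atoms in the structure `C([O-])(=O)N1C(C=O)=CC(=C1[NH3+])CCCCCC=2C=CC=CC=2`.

Hydrogens are implicit in SMILES; fill each atom to its normal valence:
  6 × C (aromatic): 1 H each → 6
  5 × C: 2 H each → 10
  4 × C (aromatic): no H
  2 × O: no H
  1 × C: 1 H
  1 × C: no H
  1 × N (charge +1): 3 H
  1 × N (aromatic): no H
  1 × O (charge -1): no H
  Total hydrogens = 20.

20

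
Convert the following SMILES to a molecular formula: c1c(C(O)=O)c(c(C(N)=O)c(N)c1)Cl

Heavy atoms from the SMILES: 8 C, 1 Cl, 2 N, 3 O.
Implicit hydrogens by atom environment:
  4 × C (aromatic): no H
  2 × C (aromatic): 1 H each → 2
  2 × C: no H
  2 × N: 2 H each → 4
  2 × O: no H
  1 × Cl: no H
  1 × O: 1 H
  Total hydrogens = 7.
Molecular formula: C8H7ClN2O3

C8H7ClN2O3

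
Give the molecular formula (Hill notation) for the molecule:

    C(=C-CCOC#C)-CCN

C8H13NO

Heavy atoms from the SMILES: 8 C, 1 N, 1 O.
Implicit hydrogens by atom environment:
  4 × C: 2 H each → 8
  3 × C: 1 H each → 3
  1 × C: no H
  1 × N: 2 H
  1 × O: no H
  Total hydrogens = 13.
Molecular formula: C8H13NO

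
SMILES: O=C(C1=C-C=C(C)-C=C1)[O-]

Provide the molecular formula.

C8H7O2-

Heavy atoms from the SMILES: 8 C, 2 O.
Implicit hydrogens by atom environment:
  4 × C (aromatic): 1 H each → 4
  2 × C (aromatic): no H
  1 × C: 3 H
  1 × C: no H
  1 × O: no H
  1 × O (charge -1): no H
  Total hydrogens = 7.
Net charge -1.
Molecular formula: C8H7O2-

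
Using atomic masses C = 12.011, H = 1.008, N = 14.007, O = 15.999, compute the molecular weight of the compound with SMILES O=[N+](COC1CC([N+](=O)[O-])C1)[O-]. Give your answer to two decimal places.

176.13

Molecular formula: C5H8N2O5.
M = 5×12.011 + 8×1.008 + 2×14.007 + 5×15.999 = 176.13 g/mol.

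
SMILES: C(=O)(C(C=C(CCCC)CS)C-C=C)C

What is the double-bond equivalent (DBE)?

Molecular formula from the SMILES: C13H22OS.
DoU = (2C + 2 + N − H − X)/2 = (2·13 + 2 + 0 − 22 − 0)/2 = 6/2 = 3.
(Structurally: 0 ring(s) + 3 π bond(s) = 3.)

3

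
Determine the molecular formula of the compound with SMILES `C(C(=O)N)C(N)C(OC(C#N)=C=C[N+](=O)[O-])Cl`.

C8H9ClN4O4

Heavy atoms from the SMILES: 8 C, 1 Cl, 4 N, 4 O.
Implicit hydrogens by atom environment:
  4 × C: no H
  3 × C: 1 H each → 3
  3 × O: no H
  2 × N: 2 H each → 4
  1 × C: 2 H
  1 × Cl: no H
  1 × N (charge +1): no H
  1 × N: no H
  1 × O (charge -1): no H
  Total hydrogens = 9.
Molecular formula: C8H9ClN4O4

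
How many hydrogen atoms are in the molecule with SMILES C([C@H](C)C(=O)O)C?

10

Hydrogens are implicit in SMILES; fill each atom to its normal valence:
  2 × C: 3 H each → 6
  1 × C: 2 H
  1 × C: 1 H
  1 × C: no H
  1 × O: 1 H
  1 × O: no H
  Total hydrogens = 10.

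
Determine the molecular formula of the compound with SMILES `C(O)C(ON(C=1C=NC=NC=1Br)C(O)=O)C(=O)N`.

Heavy atoms from the SMILES: 1 Br, 8 C, 4 N, 5 O.
Implicit hydrogens by atom environment:
  3 × O: no H
  2 × C (aromatic): 1 H each → 2
  2 × C (aromatic): no H
  2 × C: no H
  2 × N (aromatic): no H
  2 × O: 1 H each → 2
  1 × Br: no H
  1 × C: 2 H
  1 × C: 1 H
  1 × N: 2 H
  1 × N: no H
  Total hydrogens = 9.
Molecular formula: C8H9BrN4O5

C8H9BrN4O5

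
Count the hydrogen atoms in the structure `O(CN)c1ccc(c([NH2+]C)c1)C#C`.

13

Hydrogens are implicit in SMILES; fill each atom to its normal valence:
  3 × C (aromatic): 1 H each → 3
  3 × C (aromatic): no H
  1 × C: 3 H
  1 × C: 2 H
  1 × C: 1 H
  1 × C: no H
  1 × N: 2 H
  1 × N (charge +1): 2 H
  1 × O: no H
  Total hydrogens = 13.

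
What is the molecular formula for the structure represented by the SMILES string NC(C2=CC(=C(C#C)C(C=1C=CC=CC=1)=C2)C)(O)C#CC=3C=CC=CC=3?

Heavy atoms from the SMILES: 24 C, 1 N, 1 O.
Implicit hydrogens by atom environment:
  12 × C (aromatic): 1 H each → 12
  6 × C (aromatic): no H
  4 × C: no H
  1 × C: 3 H
  1 × C: 1 H
  1 × N: 2 H
  1 × O: 1 H
  Total hydrogens = 19.
Molecular formula: C24H19NO

C24H19NO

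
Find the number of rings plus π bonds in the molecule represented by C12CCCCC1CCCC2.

Molecular formula from the SMILES: C10H18.
DoU = (2C + 2 + N − H − X)/2 = (2·10 + 2 + 0 − 18 − 0)/2 = 4/2 = 2.
(Structurally: 2 ring(s) + 0 π bond(s) = 2.)

2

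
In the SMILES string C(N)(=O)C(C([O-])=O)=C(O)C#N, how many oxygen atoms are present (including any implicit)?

The symbol for oxygen appears 4 times in the SMILES.

4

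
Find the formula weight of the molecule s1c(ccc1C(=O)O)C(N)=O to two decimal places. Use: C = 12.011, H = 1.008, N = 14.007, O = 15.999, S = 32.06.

Molecular formula: C6H5NO3S.
M = 6×12.011 + 5×1.008 + 1×14.007 + 3×15.999 + 1×32.06 = 171.17 g/mol.

171.17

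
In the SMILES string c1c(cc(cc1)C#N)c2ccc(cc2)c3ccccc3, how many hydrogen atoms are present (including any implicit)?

Hydrogens are implicit in SMILES; fill each atom to its normal valence:
  13 × C (aromatic): 1 H each → 13
  5 × C (aromatic): no H
  1 × C: no H
  1 × N: no H
  Total hydrogens = 13.

13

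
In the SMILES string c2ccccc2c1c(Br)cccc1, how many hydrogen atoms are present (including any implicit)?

Hydrogens are implicit in SMILES; fill each atom to its normal valence:
  9 × C (aromatic): 1 H each → 9
  3 × C (aromatic): no H
  1 × Br: no H
  Total hydrogens = 9.

9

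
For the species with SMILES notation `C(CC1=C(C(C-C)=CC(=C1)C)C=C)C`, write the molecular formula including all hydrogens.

C14H20

Heavy atoms from the SMILES: 14 C.
Implicit hydrogens by atom environment:
  4 × C: 2 H each → 8
  4 × C (aromatic): no H
  3 × C: 3 H each → 9
  2 × C (aromatic): 1 H each → 2
  1 × C: 1 H
  Total hydrogens = 20.
Molecular formula: C14H20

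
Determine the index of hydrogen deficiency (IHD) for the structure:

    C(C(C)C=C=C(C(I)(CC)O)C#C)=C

Molecular formula from the SMILES: C12H15IO.
DoU = (2C + 2 + N − H − X)/2 = (2·12 + 2 + 0 − 15 − 1)/2 = 10/2 = 5.
(Structurally: 0 ring(s) + 5 π bond(s) = 5.)

5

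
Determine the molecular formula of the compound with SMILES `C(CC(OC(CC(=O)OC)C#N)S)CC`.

Heavy atoms from the SMILES: 10 C, 1 N, 3 O, 1 S.
Implicit hydrogens by atom environment:
  4 × C: 2 H each → 8
  3 × O: no H
  2 × C: 3 H each → 6
  2 × C: 1 H each → 2
  2 × C: no H
  1 × N: no H
  1 × S: 1 H
  Total hydrogens = 17.
Molecular formula: C10H17NO3S

C10H17NO3S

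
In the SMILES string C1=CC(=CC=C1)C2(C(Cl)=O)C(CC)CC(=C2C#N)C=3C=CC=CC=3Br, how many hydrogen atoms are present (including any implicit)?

17

Hydrogens are implicit in SMILES; fill each atom to its normal valence:
  9 × C (aromatic): 1 H each → 9
  5 × C: no H
  3 × C (aromatic): no H
  2 × C: 2 H each → 4
  1 × Br: no H
  1 × C: 3 H
  1 × C: 1 H
  1 × Cl: no H
  1 × N: no H
  1 × O: no H
  Total hydrogens = 17.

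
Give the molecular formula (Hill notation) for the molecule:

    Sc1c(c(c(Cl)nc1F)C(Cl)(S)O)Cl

Heavy atoms from the SMILES: 6 C, 3 Cl, 1 F, 1 N, 1 O, 2 S.
Implicit hydrogens by atom environment:
  5 × C (aromatic): no H
  3 × Cl: no H
  2 × S: 1 H each → 2
  1 × C: no H
  1 × F: no H
  1 × N (aromatic): no H
  1 × O: 1 H
  Total hydrogens = 3.
Molecular formula: C6H3Cl3FNOS2

C6H3Cl3FNOS2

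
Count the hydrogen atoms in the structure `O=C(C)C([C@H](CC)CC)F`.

15

Hydrogens are implicit in SMILES; fill each atom to its normal valence:
  3 × C: 3 H each → 9
  2 × C: 2 H each → 4
  2 × C: 1 H each → 2
  1 × C: no H
  1 × F: no H
  1 × O: no H
  Total hydrogens = 15.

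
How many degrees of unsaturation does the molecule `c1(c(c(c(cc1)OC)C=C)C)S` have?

Molecular formula from the SMILES: C10H12OS.
DoU = (2C + 2 + N − H − X)/2 = (2·10 + 2 + 0 − 12 − 0)/2 = 10/2 = 5.
(Structurally: 1 ring(s) + 4 π bond(s) = 5.)

5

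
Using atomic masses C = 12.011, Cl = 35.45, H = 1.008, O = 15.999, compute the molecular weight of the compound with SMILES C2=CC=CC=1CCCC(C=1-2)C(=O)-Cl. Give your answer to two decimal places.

Molecular formula: C11H11ClO.
M = 11×12.011 + 1×35.45 + 11×1.008 + 1×15.999 = 194.66 g/mol.

194.66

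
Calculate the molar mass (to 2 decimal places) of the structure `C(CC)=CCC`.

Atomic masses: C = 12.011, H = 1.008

Molecular formula: C6H12.
M = 6×12.011 + 12×1.008 = 84.16 g/mol.

84.16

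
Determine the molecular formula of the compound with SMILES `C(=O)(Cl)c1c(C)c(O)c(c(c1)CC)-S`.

Heavy atoms from the SMILES: 10 C, 1 Cl, 2 O, 1 S.
Implicit hydrogens by atom environment:
  5 × C (aromatic): no H
  2 × C: 3 H each → 6
  1 × C: 2 H
  1 × C (aromatic): 1 H
  1 × C: no H
  1 × Cl: no H
  1 × O: 1 H
  1 × O: no H
  1 × S: 1 H
  Total hydrogens = 11.
Molecular formula: C10H11ClO2S

C10H11ClO2S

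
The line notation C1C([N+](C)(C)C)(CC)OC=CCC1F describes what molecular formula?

Heavy atoms from the SMILES: 11 C, 1 F, 1 N, 1 O.
Implicit hydrogens by atom environment:
  4 × C: 3 H each → 12
  3 × C: 2 H each → 6
  3 × C: 1 H each → 3
  1 × C: no H
  1 × F: no H
  1 × N (charge +1): no H
  1 × O: no H
  Total hydrogens = 21.
Net charge +1.
Molecular formula: C11H21FNO+

C11H21FNO+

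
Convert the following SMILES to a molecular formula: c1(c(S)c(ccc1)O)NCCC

Heavy atoms from the SMILES: 9 C, 1 N, 1 O, 1 S.
Implicit hydrogens by atom environment:
  3 × C (aromatic): 1 H each → 3
  3 × C (aromatic): no H
  2 × C: 2 H each → 4
  1 × C: 3 H
  1 × N: 1 H
  1 × O: 1 H
  1 × S: 1 H
  Total hydrogens = 13.
Molecular formula: C9H13NOS

C9H13NOS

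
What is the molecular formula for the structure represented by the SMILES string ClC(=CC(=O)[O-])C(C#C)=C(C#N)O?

Heavy atoms from the SMILES: 8 C, 1 Cl, 1 N, 3 O.
Implicit hydrogens by atom environment:
  6 × C: no H
  2 × C: 1 H each → 2
  1 × Cl: no H
  1 × N: no H
  1 × O: 1 H
  1 × O: no H
  1 × O (charge -1): no H
  Total hydrogens = 3.
Net charge -1.
Molecular formula: C8H3ClNO3-

C8H3ClNO3-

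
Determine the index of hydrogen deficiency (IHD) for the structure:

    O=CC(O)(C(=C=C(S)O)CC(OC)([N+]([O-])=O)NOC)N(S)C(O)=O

Molecular formula from the SMILES: C10H15N3O9S2.
DoU = (2C + 2 + N − H − X)/2 = (2·10 + 2 + 3 − 15 − 0)/2 = 10/2 = 5.
(Structurally: 0 ring(s) + 5 π bond(s) = 5.)

5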